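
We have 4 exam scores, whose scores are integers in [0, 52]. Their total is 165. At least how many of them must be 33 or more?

2

Suppose at most 4 − j of them reach 33; then j values are ≤ 32 and the rest ≤ 52.
The total is then ≤ 32·j + 52·(4 − j) = 208 − 20j. For this to be ≥ 165 we need j ≤ 2, so at least 4 − 2 = 2 must reach 33.
Exactly 2 works: 2 values at 52 and 2 at 32 total 168; lower one of the high values by 3 (still ≥ 33) to hit 165.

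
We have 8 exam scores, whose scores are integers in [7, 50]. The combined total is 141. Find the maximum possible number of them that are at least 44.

If k of the values are ≥ 44, the total is ≥ 44k + 7(8 − k).
Setting 44k + 7(8 − k) ≤ 141 gives 37k ≤ 85, so k ≤ 2.
k = 2 is achieved by 2 values at 44 and 6 at 7, total 130; add 11 to one value (staying below 44) to reach 141.

2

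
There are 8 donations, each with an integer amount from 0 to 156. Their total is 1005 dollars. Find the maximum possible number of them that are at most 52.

Suppose k of them are at most 52. Those contribute at most 52 each and the rest at most 156 each.
So the total is at most 52k + 156(8 − k) = 1248 − 104k. This must still be ≥ 1005, so k ≤ 2.
k = 2 is achieved by 2 values at 52 and 6 at 156, total 1040; lower one of the 156's by 35 (still > 52) to reach 1005.

2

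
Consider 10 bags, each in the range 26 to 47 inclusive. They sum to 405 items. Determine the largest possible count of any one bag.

Maximizing one value means minimizing the remaining 9.
The other 9 contribute at least 9 × 26 = 234, leaving at most 405 − 234 = 171.
But each bag is capped at 47, so the maximum is 47.
Achievable: one at 47 and the other 9 totalling 358, which fits since 9 × 26 ≤ 358 ≤ 9 × 47.

47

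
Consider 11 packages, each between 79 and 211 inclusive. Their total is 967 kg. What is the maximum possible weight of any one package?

177

Maximizing one value means minimizing the remaining 10.
The other 10 contribute at least 10 × 79 = 790, leaving at most 967 − 790 = 177.
Since 177 ≤ 211, this is achievable: one at 177 and 10 at 79.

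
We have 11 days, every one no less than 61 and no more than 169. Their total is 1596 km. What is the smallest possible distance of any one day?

To make one day as small as possible, make the other 10 as large as possible.
The other 10 can take up 10 × 169 = 1690 ≥ 1596 − 61, so one day can sit at its floor of 61.
Achievable: one at 61 and the other 10 totalling 1535, which fits since 10 × 61 ≤ 1535 ≤ 10 × 169.

61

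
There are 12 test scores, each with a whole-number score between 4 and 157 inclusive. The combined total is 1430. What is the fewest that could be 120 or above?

Each value short of 120 is at most 119, costing at least 157 − 119 = 38 against the maximum total of 1884.
We can afford to lose at most 1884 − 1430 = 454, so at most ⌊454/38⌋ = 11 fall short, and at least 1 are ≥ 120.
Exactly 1 works: 1 value at 157 and 11 at 119 total 1466; lower one of the high values by 36 (still ≥ 120) to hit 1430.

1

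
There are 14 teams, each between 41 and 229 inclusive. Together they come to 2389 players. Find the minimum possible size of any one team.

To make one team as small as possible, make the other 13 as large as possible.
The other 13 can take up 13 × 229 = 2977 ≥ 2389 − 41, so one team can sit at its floor of 41.
Achievable: one at 41 and the other 13 totalling 2348, which fits since 13 × 41 ≤ 2348 ≤ 13 × 229.

41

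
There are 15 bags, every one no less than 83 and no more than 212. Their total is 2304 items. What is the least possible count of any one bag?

83

To make one bag as small as possible, make the other 14 as large as possible.
The other 14 can take up 14 × 212 = 2968 ≥ 2304 − 83, so one bag can sit at its floor of 83.
Achievable: one at 83 and the other 14 totalling 2221, which fits since 14 × 83 ≤ 2221 ≤ 14 × 212.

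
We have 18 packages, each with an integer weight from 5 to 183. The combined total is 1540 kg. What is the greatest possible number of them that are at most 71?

Suppose k of them are at most 71. Those contribute at most 71 each and the rest at most 183 each.
So the total is at most 71k + 183(18 − k) = 3294 − 112k. This must still be ≥ 1540, so k ≤ 15.
k = 15 is achieved by 15 values at 71 and 3 at 183, total 1614; lower one of the 183's by 74 (still > 71) to reach 1540.

15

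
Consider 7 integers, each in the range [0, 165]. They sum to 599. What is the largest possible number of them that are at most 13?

Each value at 13 or below falls at least 165 − 13 = 152 short of the ceiling 165.
The ceiling total is 7 × 165 = 1155, and we need 599, so at most ⌊(1155 − 599)/152⌋ = 3 can be that low.
k = 3 is achieved by 3 values at 13 and 4 at 165, total 699; lower one of the 165's by 100 (still > 13) to reach 599.

3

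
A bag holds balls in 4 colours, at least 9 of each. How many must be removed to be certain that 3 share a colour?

9

In the worst case you draw 2 of each of the 4 colours: 4 × 2 = 8.
One more forces 3 of some colour, so 8 + 1 = 9.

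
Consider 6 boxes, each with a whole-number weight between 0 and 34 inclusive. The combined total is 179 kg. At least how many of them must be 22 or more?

5

Suppose at most 6 − j of them reach 22; then j values are ≤ 21 and the rest ≤ 34.
The total is then ≤ 21·j + 34·(6 − j) = 204 − 13j. For this to be ≥ 179 we need j ≤ 1, so at least 6 − 1 = 5 must reach 22.
Exactly 5 works: 5 values at 34 and 1 at 21 total 191; lower one of the high values by 12 (still ≥ 22) to hit 179.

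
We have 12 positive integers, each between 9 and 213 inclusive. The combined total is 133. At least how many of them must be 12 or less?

Each value above 12 is at least 13, contributing at least 13 − 9 = 4 above the floor 9.
The sum exceeds the floor total 108 by 25, so at most ⌊25/4⌋ = 6 exceed 12, and at least 6 are ≤ 12.
Exactly 6 works: 6 values at 9 and 6 at 13 total 132; raise one of the low values by 1 (still ≤ 12) to hit 133.

6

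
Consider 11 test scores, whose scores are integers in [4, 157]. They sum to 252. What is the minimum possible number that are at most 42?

Let j be the number exceeding 42. Then the total is ≥ 43·j + 4·(11 − j) = 44 + 39j.
So 39j ≤ 208 and j ≤ 5; hence at least 11 − 5 = 6 are ≤ 42.
Exactly 6 works: 6 values at 4 and 5 at 43 total 239; raise one of the low values by 13 (still ≤ 42) to hit 252.

6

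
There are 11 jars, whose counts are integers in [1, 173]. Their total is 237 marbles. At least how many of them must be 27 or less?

3

Each value above 27 is at least 28, contributing at least 28 − 1 = 27 above the floor 1.
The sum exceeds the floor total 11 by 226, so at most ⌊226/27⌋ = 8 exceed 27, and at least 3 are ≤ 27.
Exactly 3 works: 3 values at 1 and 8 at 28 total 227; raise one of the low values by 10 (still ≤ 27) to hit 237.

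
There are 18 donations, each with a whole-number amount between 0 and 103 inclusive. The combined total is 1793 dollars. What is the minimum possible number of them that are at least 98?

Each value short of 98 is at most 97, costing at least 103 − 97 = 6 against the maximum total of 1854.
We can afford to lose at most 1854 − 1793 = 61, so at most ⌊61/6⌋ = 10 fall short, and at least 8 are ≥ 98.
Exactly 8 works: 8 values at 103 and 10 at 97 total 1794; lower one of the high values by 1 (still ≥ 98) to hit 1793.

8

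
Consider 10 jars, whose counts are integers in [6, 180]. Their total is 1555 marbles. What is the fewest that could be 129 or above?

Each value short of 129 is at most 128, costing at least 180 − 128 = 52 against the maximum total of 1800.
We can afford to lose at most 1800 − 1555 = 245, so at most ⌊245/52⌋ = 4 fall short, and at least 6 are ≥ 129.
Exactly 6 works: 6 values at 180 and 4 at 128 total 1592; lower one of the high values by 37 (still ≥ 129) to hit 1555.

6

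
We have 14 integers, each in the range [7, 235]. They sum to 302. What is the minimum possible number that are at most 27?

5

If only k of them are at most 27, the other 14 − k are at least 28, so the total is at least (14 − k)·28 + k·7.
This is ≤ 302, so (14 − k)·28 + 7k ≤ 302, which gives k ≥ 5.
Exactly 5 works: 5 values at 7 and 9 at 28 total 287; raise one of the low values by 15 (still ≤ 27) to hit 302.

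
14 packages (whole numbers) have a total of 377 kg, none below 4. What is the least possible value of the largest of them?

If every one of the 14 were at most 26, the total would be at most 14 × 26 = 364 < 377.
Achievable: 13 of them at 27 and 1 at 26 total 377.

27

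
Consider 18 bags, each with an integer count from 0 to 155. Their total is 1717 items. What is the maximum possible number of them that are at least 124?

If k of the values are ≥ 124, the total is ≥ 124k + 0(18 − k).
Setting 124k + 0(18 − k) ≤ 1717 gives 124k ≤ 1717, so k ≤ 13.
k = 13 is achieved by 13 values at 124 and 5 at 0, total 1612; add 105 to one value (staying below 124) to reach 1717.

13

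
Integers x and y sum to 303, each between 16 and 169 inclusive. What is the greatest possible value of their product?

With x + y fixed, xy peaks when the two are closest together.
Taking x = 151 and y = 152 (both in [16, 169]) gives xy = 22952.

22952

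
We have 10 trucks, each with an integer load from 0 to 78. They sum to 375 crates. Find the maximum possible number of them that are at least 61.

6

If k of the values are ≥ 61, the total is ≥ 61k + 0(10 − k).
Setting 61k + 0(10 − k) ≤ 375 gives 61k ≤ 375, so k ≤ 6.
k = 6 is achieved by 6 values at 61 and 4 at 0, total 366; add 9 to one value (staying below 61) to reach 375.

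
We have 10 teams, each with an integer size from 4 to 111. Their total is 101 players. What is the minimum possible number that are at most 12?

Each value above 12 is at least 13, contributing at least 13 − 4 = 9 above the floor 4.
The sum exceeds the floor total 40 by 61, so at most ⌊61/9⌋ = 6 exceed 12, and at least 4 are ≤ 12.
Exactly 4 works: 4 values at 4 and 6 at 13 total 94; raise one of the low values by 7 (still ≤ 12) to hit 101.

4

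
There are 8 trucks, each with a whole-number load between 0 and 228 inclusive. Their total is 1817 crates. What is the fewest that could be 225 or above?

If only k of them are at least 225, the other 8 − k are at most 224, so the total is at most k·228 + (8 − k)·224.
This must reach 1817, so k·228 + (8 − k)·224 ≥ 1817, giving k ≥ 7.
Exactly 7 works: 7 values at 228 and 1 at 224 total 1820; lower one of the high values by 3 (still ≥ 225) to hit 1817.

7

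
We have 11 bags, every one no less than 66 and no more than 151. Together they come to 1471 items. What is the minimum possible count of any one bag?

To make one bag as small as possible, make the other 10 as large as possible.
The other 10 can take up 10 × 151 = 1510 ≥ 1471 − 66, so one bag can sit at its floor of 66.
Achievable: one at 66 and the other 10 totalling 1405, which fits since 10 × 66 ≤ 1405 ≤ 10 × 151.

66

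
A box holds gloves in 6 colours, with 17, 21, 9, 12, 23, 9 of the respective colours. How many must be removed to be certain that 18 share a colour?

In the worst case you take as many as possible of each colour without reaching 18: 17 + 17 + 9 + 12 + 17 + 9 = 81.
The next one must give 18 of some colour, so 81 + 1 = 82.

82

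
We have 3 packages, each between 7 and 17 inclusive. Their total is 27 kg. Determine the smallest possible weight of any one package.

To make one package as small as possible, make the other 2 as large as possible.
The other 2 can take up 2 × 17 = 34 ≥ 27 − 7, so one package can sit at its floor of 7.
Achievable: one at 7 and the other 2 totalling 20, which fits since 2 × 7 ≤ 20 ≤ 2 × 17.

7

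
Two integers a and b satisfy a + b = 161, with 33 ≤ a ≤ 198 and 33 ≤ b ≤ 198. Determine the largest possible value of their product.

6480

For a fixed sum, the product ab is largest when a and b are as close as possible.
Taking a = 80 and b = 81 (both in [33, 198]) gives ab = 6480.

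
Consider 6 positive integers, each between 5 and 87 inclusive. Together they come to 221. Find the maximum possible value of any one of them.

87

Maximizing one value means minimizing the remaining 5.
The other 5 contribute at least 5 × 5 = 25, leaving at most 221 − 25 = 196.
But each integer is capped at 87, so the maximum is 87.
Achievable: one at 87 and the other 5 totalling 134, which fits since 5 × 5 ≤ 134 ≤ 5 × 87.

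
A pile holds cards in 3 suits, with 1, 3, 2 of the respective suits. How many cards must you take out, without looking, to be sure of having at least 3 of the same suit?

6

In the worst case you take as many as possible of each suit without reaching 3: 1 + 2 + 2 = 5.
The next one must give 3 of some suit, so 5 + 1 = 6.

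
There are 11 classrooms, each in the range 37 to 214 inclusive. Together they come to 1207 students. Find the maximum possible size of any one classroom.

214

Maximizing one value means minimizing the remaining 10.
The other 10 contribute at least 10 × 37 = 370, leaving at most 1207 − 370 = 837.
But each classroom is capped at 214, so the maximum is 214.
Achievable: one at 214 and the other 10 totalling 993, which fits since 10 × 37 ≤ 993 ≤ 10 × 214.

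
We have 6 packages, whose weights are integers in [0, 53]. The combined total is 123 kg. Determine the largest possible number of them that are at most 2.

3

Suppose k of them are at most 2. Those contribute at most 2 each and the rest at most 53 each.
So the total is at most 2k + 53(6 − k) = 318 − 51k. This must still be ≥ 123, so k ≤ 3.
k = 3 is achieved by 3 values at 2 and 3 at 53, total 165; lower one of the 53's by 42 (still > 2) to reach 123.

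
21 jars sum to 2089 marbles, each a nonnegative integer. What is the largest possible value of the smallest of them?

99

The 21 values sum to 2089, so their minimum is at most ⌊2089/21⌋ = 99.
Equality holds with 11 values of 99 and 10 values of 100.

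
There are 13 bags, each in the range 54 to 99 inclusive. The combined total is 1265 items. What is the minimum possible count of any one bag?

Minimizing one value means maximizing the remaining 12.
The other 12 contribute at most 12 × 99 = 1188, leaving at least 1265 − 1188 = 77.
Since 77 ≥ 54, this is achievable: one at 77 and 12 at 99.

77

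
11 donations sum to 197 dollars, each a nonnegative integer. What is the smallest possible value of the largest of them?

18

The 11 values sum to 197, so their maximum is at least ⌈197/11⌉ = 18.
Achievable: 10 of them at 18 and 1 at 17 total 197.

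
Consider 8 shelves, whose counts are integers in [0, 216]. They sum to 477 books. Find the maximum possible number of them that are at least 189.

If k of the values are ≥ 189, the total is ≥ 189k + 0(8 − k).
Setting 189k + 0(8 − k) ≤ 477 gives 189k ≤ 477, so k ≤ 2.
k = 2 is achieved by 2 values at 189 and 6 at 0, total 378; add 99 to one value (staying below 189) to reach 477.

2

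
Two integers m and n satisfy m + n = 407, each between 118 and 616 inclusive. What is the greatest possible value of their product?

mn = m(407 − m) is maximized when m is as near 407/2 as the bounds allow.
Taking m = 203 and n = 204 (both in [118, 616]) gives mn = 41412.

41412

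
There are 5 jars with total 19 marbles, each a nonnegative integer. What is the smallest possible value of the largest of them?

4

The 5 values sum to 19, so their maximum is at least ⌈19/5⌉ = 4.
Equality holds with 4 values of 4 and 1 value of 3.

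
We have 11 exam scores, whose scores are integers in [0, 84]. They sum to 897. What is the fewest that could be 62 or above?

Each value short of 62 is at most 61, costing at least 84 − 61 = 23 against the maximum total of 924.
We can afford to lose at most 924 − 897 = 27, so at most ⌊27/23⌋ = 1 fall short, and at least 10 are ≥ 62.
Exactly 10 works: 10 values at 84 and 1 at 61 total 901; lower one of the high values by 4 (still ≥ 62) to hit 897.

10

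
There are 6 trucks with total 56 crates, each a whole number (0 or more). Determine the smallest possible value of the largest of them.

The 6 values sum to 56, so their maximum is at least ⌈56/6⌉ = 10.
Achievable: 2 of them at 10 and 4 at 9 total 56.

10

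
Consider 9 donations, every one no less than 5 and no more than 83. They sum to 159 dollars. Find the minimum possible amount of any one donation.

5

To make one donation as small as possible, make the other 8 as large as possible.
The other 8 can take up 8 × 83 = 664 ≥ 159 − 5, so one donation can sit at its floor of 5.
Achievable: one at 5 and the other 8 totalling 154, which fits since 8 × 5 ≤ 154 ≤ 8 × 83.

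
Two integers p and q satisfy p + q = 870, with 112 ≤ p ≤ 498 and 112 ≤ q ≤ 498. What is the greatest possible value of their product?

189225

pq = p(870 − p) is maximized when p is as near 870/2 as the bounds allow.
Taking p = 435 and q = 435 (both in [112, 498]) gives pq = 189225.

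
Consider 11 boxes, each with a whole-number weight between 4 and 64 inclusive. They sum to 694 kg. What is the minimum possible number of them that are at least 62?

Suppose at most 11 − j of them reach 62; then j values are ≤ 61 and the rest ≤ 64.
The total is then ≤ 61·j + 64·(11 − j) = 704 − 3j. For this to be ≥ 694 we need j ≤ 3, so at least 11 − 3 = 8 must reach 62.
Exactly 8 works: 8 values at 64 and 3 at 61 total 695; lower one of the high values by 1 (still ≥ 62) to hit 694.

8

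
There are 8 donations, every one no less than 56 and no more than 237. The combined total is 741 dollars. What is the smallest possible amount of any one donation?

56

To make one donation as small as possible, make the other 7 as large as possible.
The other 7 can take up 7 × 237 = 1659 ≥ 741 − 56, so one donation can sit at its floor of 56.
Achievable: one at 56 and the other 7 totalling 685, which fits since 7 × 56 ≤ 685 ≤ 7 × 237.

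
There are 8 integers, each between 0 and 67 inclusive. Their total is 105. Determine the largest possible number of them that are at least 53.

Suppose k of them are at least 53. Those contribute at least 53 each and the other 8 − k at least 0 each.
So the total is at least 53k + 0(8 − k) = 0 + 53k. This must be ≤ 105, giving k ≤ 1.
k = 1 is achieved by 1 value at 53 and 7 at 0, total 53; add 52 to one value (staying below 53) to reach 105.

1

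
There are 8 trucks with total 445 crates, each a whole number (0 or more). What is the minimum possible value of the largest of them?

56

The average is 445/8 > 55, so not all 8 can be 55 or less; the largest is ≥ 56.
Taking 3 copies of 55 and 5 copies of 56 gives exactly 445, so 56 is attained.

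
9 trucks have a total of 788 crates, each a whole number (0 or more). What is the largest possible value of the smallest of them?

If every one of the 9 were at least 88, the total would be at least 9 × 88 = 792 > 788.
Taking 4 copies of 87 and 5 copies of 88 gives exactly 788, so 87 is attained.

87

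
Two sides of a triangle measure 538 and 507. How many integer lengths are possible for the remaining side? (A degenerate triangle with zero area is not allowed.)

1013

The triangle inequality gives |538 − 507| < c < 538 + 507, i.e. 31 < c < 1045.
So c can be any integer from 32 to 1044: 1013 values.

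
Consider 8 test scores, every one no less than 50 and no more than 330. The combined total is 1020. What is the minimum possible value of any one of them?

To make one score as small as possible, make the other 7 as large as possible.
The other 7 can take up 7 × 330 = 2310 ≥ 1020 − 50, so one score can sit at its floor of 50.
Achievable: one at 50 and the other 7 totalling 970, which fits since 7 × 50 ≤ 970 ≤ 7 × 330.

50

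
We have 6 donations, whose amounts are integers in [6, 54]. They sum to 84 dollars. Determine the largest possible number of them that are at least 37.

Suppose k of them are at least 37. Those contribute at least 37 each and the other 6 − k at least 6 each.
So the total is at least 37k + 6(6 − k) = 36 + 31k. This must be ≤ 84, giving k ≤ 1.
k = 1 is achieved by 1 value at 37 and 5 at 6, total 67; add 17 to one value (staying below 37) to reach 84.

1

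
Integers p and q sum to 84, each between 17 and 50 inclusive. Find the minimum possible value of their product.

1700

For a fixed sum, pq is smallest when p and q are as far apart as possible.
The extreme feasible split is p = 34, q = 50, giving pq = 1700.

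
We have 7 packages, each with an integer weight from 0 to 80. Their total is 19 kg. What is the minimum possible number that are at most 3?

3

Let j be the number exceeding 3. Then the total is ≥ 4·j + 0·(7 − j) = 0 + 4j.
So 4j ≤ 19 and j ≤ 4; hence at least 7 − 4 = 3 are ≤ 3.
Exactly 3 works: 3 values at 0 and 4 at 4 total 16; raise one of the low values by 3 (still ≤ 3) to hit 19.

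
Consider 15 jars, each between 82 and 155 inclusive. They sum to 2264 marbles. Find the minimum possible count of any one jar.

94

Minimizing one value means maximizing the remaining 14.
The other 14 contribute at most 14 × 155 = 2170, leaving at least 2264 − 2170 = 94.
Since 94 ≥ 82, this is achievable: one at 94 and 14 at 155.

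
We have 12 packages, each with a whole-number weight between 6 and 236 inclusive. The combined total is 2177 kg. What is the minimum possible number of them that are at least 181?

1

Suppose at most 12 − j of them reach 181; then j values are ≤ 180 and the rest ≤ 236.
The total is then ≤ 180·j + 236·(12 − j) = 2832 − 56j. For this to be ≥ 2177 we need j ≤ 11, so at least 12 − 11 = 1 must reach 181.
Exactly 1 works: 1 value at 236 and 11 at 180 total 2216; lower one of the high values by 39 (still ≥ 181) to hit 2177.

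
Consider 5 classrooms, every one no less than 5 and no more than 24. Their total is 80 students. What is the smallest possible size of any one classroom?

Minimizing one value means maximizing the remaining 4.
The other 4 can take up 4 × 24 = 96 ≥ 80 − 5, so one classroom can sit at its floor of 5.
Achievable: one at 5 and the other 4 totalling 75, which fits since 4 × 5 ≤ 75 ≤ 4 × 24.

5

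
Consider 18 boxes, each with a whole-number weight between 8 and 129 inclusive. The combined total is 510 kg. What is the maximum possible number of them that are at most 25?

Suppose k of them are at most 25. Those contribute at most 25 each and the rest at most 129 each.
So the total is at most 25k + 129(18 − k) = 2322 − 104k. This must still be ≥ 510, so k ≤ 17.
k = 17 is achieved by 17 values at 25 and 1 at 129, total 554; lower one of the 129's by 44 (still > 25) to reach 510.

17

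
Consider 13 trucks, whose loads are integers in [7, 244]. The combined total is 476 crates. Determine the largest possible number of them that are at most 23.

Suppose k of them are at most 23. Those contribute at most 23 each and the rest at most 244 each.
So the total is at most 23k + 244(13 − k) = 3172 − 221k. This must still be ≥ 476, so k ≤ 12.
k = 12 is achieved by 12 values at 23 and 1 at 244, total 520; lower one of the 244's by 44 (still > 23) to reach 476.

12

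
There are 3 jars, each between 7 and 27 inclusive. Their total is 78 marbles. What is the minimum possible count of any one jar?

24

To make one jar as small as possible, make the other 2 as large as possible.
The other 2 contribute at most 2 × 27 = 54, leaving at least 78 − 54 = 24.
Since 24 ≥ 7, this is achievable: one at 24 and 2 at 27.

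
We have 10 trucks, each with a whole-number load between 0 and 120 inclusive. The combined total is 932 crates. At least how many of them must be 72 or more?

5

Suppose at most 10 − j of them reach 72; then j values are ≤ 71 and the rest ≤ 120.
The total is then ≤ 71·j + 120·(10 − j) = 1200 − 49j. For this to be ≥ 932 we need j ≤ 5, so at least 10 − 5 = 5 must reach 72.
Exactly 5 works: 5 values at 120 and 5 at 71 total 955; lower one of the high values by 23 (still ≥ 72) to hit 932.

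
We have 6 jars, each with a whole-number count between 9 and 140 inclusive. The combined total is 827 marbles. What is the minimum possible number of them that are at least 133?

Each value short of 133 is at most 132, costing at least 140 − 132 = 8 against the maximum total of 840.
We can afford to lose at most 840 − 827 = 13, so at most ⌊13/8⌋ = 1 fall short, and at least 5 are ≥ 133.
Exactly 5 works: 5 values at 140 and 1 at 132 total 832; lower one of the high values by 5 (still ≥ 133) to hit 827.

5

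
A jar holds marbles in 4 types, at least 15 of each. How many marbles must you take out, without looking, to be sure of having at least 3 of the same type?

9

You could draw 2 of every type without reaching 3 of any — 8 in all.
One more forces 3 of some type, so 8 + 1 = 9.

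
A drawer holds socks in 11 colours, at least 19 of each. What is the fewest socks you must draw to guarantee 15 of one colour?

In the worst case you draw 14 of each of the 11 colours: 11 × 14 = 154.
One more forces 15 of some colour, so 154 + 1 = 155.

155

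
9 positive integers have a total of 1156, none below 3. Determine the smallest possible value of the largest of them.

129

The average is 1156/9 > 128, so not all 9 can be 128 or less; the largest is ≥ 129.
Equality holds with 4 values of 129 and 5 values of 128.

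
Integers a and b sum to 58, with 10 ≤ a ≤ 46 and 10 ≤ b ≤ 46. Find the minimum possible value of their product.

Since a + b is fixed, pushing one of them to its bound minimizes the product.
At the endpoint a = 12, b = 58 − 12 = 46, so ab = 12 × 46 = 552.

552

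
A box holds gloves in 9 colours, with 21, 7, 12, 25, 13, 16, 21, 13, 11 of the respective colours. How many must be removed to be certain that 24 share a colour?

138

In the worst case you take as many as possible of each colour without reaching 24: 21 + 7 + 12 + 23 + 13 + 16 + 21 + 13 + 11 = 137.
The next one must give 24 of some colour, so 137 + 1 = 138.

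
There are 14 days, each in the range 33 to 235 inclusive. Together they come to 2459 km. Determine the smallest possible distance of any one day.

33

To make one day as small as possible, make the other 13 as large as possible.
The other 13 can take up 13 × 235 = 3055 ≥ 2459 − 33, so one day can sit at its floor of 33.
Achievable: one at 33 and the other 13 totalling 2426, which fits since 13 × 33 ≤ 2426 ≤ 13 × 235.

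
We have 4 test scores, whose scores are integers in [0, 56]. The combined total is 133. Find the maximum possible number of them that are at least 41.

3

Suppose k of them are at least 41. Those contribute at least 41 each and the other 4 − k at least 0 each.
So the total is at least 41k + 0(4 − k) = 0 + 41k. This must be ≤ 133, giving k ≤ 3.
k = 3 is achieved by 3 values at 41 and 1 at 0, total 123; add 10 to one value (staying below 41) to reach 133.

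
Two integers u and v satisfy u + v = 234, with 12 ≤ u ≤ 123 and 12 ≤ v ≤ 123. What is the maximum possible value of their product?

With u + v fixed, uv peaks when the two are closest together.
Taking u = 117 and v = 117 (both in [12, 123]) gives uv = 13689.

13689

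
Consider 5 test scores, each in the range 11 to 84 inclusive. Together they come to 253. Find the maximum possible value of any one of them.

Maximizing one value means minimizing the remaining 4.
The other 4 contribute at least 4 × 11 = 44, leaving at most 253 − 44 = 209.
But each score is capped at 84, so the maximum is 84.
Achievable: one at 84 and the other 4 totalling 169, which fits since 4 × 11 ≤ 169 ≤ 4 × 84.

84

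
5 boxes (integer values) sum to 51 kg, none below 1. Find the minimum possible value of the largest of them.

The average is 51/5 > 10, so not all 5 can be 10 or less; the largest is ≥ 11.
Taking 4 copies of 10 and 1 copy of 11 gives exactly 51, so 11 is attained.

11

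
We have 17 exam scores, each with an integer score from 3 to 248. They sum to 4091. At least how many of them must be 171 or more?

If only k of them are at least 171, the other 17 − k are at most 170, so the total is at most k·248 + (17 − k)·170.
This must reach 4091, so k·248 + (17 − k)·170 ≥ 4091, giving k ≥ 16.
Exactly 16 works: 16 values at 248 and 1 at 170 total 4138; lower one of the high values by 47 (still ≥ 171) to hit 4091.

16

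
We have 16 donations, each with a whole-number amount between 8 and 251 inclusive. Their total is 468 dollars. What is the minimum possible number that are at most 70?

Let j be the number exceeding 70. Then the total is ≥ 71·j + 8·(16 − j) = 128 + 63j.
So 63j ≤ 340 and j ≤ 5; hence at least 16 − 5 = 11 are ≤ 70.
Exactly 11 works: 11 values at 8 and 5 at 71 total 443; raise one of the low values by 25 (still ≤ 70) to hit 468.

11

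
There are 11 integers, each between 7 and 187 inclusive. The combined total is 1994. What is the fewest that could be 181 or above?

If only k of them are at least 181, the other 11 − k are at most 180, so the total is at most k·187 + (11 − k)·180.
This must reach 1994, so k·187 + (11 − k)·180 ≥ 1994, giving k ≥ 2.
Exactly 2 works: 2 values at 187 and 9 at 180 total 1994.

2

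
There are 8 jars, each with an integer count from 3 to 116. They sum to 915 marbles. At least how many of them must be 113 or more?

5

If only k of them are at least 113, the other 8 − k are at most 112, so the total is at most k·116 + (8 − k)·112.
This must reach 915, so k·116 + (8 − k)·112 ≥ 915, giving k ≥ 5.
Exactly 5 works: 5 values at 116 and 3 at 112 total 916; lower one of the high values by 1 (still ≥ 113) to hit 915.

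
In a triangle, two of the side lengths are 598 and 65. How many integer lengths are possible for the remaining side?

The triangle inequality gives |598 − 65| < c < 598 + 65, i.e. 533 < c < 663.
So c can be any integer from 534 to 662: 129 values.

129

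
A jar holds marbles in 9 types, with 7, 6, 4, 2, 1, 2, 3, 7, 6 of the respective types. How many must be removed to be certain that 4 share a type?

24

In the worst case you take as many as possible of each type without reaching 4: 3 + 3 + 3 + 2 + 1 + 2 + 3 + 3 + 3 = 23.
The next one must give 4 of some type, so 23 + 1 = 24.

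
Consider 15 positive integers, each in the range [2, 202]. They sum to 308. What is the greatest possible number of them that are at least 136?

With k values at 136 or above and the rest at least 2, the sum is at least 30 + 134k.
Since the sum is 308, we need 134k ≤ 278, i.e. k ≤ 2.
k = 2 is achieved by 2 values at 136 and 13 at 2, total 298; add 10 to one value (staying below 136) to reach 308.

2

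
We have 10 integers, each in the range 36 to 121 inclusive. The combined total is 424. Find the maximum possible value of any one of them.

To make one integer as large as possible, make the other 9 as small as possible.
The other 9 contribute at least 9 × 36 = 324, leaving at most 424 − 324 = 100.
Since 100 ≤ 121, this is achievable: one at 100 and 9 at 36.

100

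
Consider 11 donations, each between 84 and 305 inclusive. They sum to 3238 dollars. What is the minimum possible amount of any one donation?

Minimizing one value means maximizing the remaining 10.
The other 10 contribute at most 10 × 305 = 3050, leaving at least 3238 − 3050 = 188.
Since 188 ≥ 84, this is achievable: one at 188 and 10 at 305.

188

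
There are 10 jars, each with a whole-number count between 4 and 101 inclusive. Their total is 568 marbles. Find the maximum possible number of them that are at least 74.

With k values at 74 or above and the rest at least 4, the sum is at least 40 + 70k.
Since the sum is 568, we need 70k ≤ 528, i.e. k ≤ 7.
k = 7 is achieved by 7 values at 74 and 3 at 4, total 530; add 38 to one value (staying below 74) to reach 568.

7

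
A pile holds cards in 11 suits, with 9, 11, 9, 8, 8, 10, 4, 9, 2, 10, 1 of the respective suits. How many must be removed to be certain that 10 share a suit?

In the worst case you take as many as possible of each suit without reaching 10: 9 + 9 + 9 + 8 + 8 + 9 + 4 + 9 + 2 + 9 + 1 = 77.
The next one must give 10 of some suit, so 77 + 1 = 78.

78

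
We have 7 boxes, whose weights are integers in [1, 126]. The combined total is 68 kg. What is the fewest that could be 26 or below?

Each value above 26 is at least 27, contributing at least 27 − 1 = 26 above the floor 1.
The sum exceeds the floor total 7 by 61, so at most ⌊61/26⌋ = 2 exceed 26, and at least 5 are ≤ 26.
Exactly 5 works: 5 values at 1 and 2 at 27 total 59; raise one of the low values by 9 (still ≤ 26) to hit 68.

5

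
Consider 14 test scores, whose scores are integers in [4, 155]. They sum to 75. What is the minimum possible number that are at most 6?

If only k of them are at most 6, the other 14 − k are at least 7, so the total is at least (14 − k)·7 + k·4.
This is ≤ 75, so (14 − k)·7 + 4k ≤ 75, which gives k ≥ 8.
Exactly 8 works: 8 values at 4 and 6 at 7 total 74; raise one of the low values by 1 (still ≤ 6) to hit 75.

8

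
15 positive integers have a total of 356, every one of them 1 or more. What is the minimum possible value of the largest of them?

24

The 15 values sum to 356, so their maximum is at least ⌈356/15⌉ = 24.
Taking 4 copies of 23 and 11 copies of 24 gives exactly 356, so 24 is attained.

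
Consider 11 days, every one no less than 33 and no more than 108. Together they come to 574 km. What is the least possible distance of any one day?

Minimizing one value means maximizing the remaining 10.
The other 10 can take up 10 × 108 = 1080 ≥ 574 − 33, so one day can sit at its floor of 33.
Achievable: one at 33 and the other 10 totalling 541, which fits since 10 × 33 ≤ 541 ≤ 10 × 108.

33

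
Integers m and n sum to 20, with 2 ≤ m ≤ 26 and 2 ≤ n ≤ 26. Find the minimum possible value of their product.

36

Since m + n is fixed, pushing one of them to its bound minimizes the product.
At the endpoint m = 2, n = 20 − 2 = 18, so mn = 2 × 18 = 36.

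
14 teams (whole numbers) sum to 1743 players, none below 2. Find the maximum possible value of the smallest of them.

If every one of the 14 were at least 125, the total would be at least 14 × 125 = 1750 > 1743.
Achievable: 7 of them at 124 and 7 at 125 total 1743.

124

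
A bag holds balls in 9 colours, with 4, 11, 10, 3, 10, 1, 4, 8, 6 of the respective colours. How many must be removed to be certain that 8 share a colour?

In the worst case you take as many as possible of each colour without reaching 8: 4 + 7 + 7 + 3 + 7 + 1 + 4 + 7 + 6 = 46.
The next one must give 8 of some colour, so 46 + 1 = 47.

47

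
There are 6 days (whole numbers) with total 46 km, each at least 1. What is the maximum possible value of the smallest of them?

The average is 46/6 < 8, so some value is ≤ 7.
Achievable: 2 of them at 7 and 4 at 8 total 46.

7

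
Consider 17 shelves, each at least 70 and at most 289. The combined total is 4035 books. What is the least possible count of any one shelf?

Minimizing one value means maximizing the remaining 16.
The other 16 can take up 16 × 289 = 4624 ≥ 4035 − 70, so one shelf can sit at its floor of 70.
Achievable: one at 70 and the other 16 totalling 3965, which fits since 16 × 70 ≤ 3965 ≤ 16 × 289.

70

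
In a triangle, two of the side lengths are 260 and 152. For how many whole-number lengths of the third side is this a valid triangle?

The triangle inequality gives |260 − 152| < c < 260 + 152, i.e. 108 < c < 412.
So c can be any integer from 109 to 411: 303 values.

303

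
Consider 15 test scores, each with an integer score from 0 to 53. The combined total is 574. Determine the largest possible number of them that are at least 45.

12

Suppose k of them are at least 45. Those contribute at least 45 each and the other 15 − k at least 0 each.
So the total is at least 45k + 0(15 − k) = 0 + 45k. This must be ≤ 574, giving k ≤ 12.
k = 12 is achieved by 12 values at 45 and 3 at 0, total 540; add 34 to one value (staying below 45) to reach 574.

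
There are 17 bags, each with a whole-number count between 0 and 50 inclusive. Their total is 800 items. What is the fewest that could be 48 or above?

Each value short of 48 is at most 47, costing at least 50 − 47 = 3 against the maximum total of 850.
We can afford to lose at most 850 − 800 = 50, so at most ⌊50/3⌋ = 16 fall short, and at least 1 are ≥ 48.
Exactly 1 works: 1 value at 50 and 16 at 47 total 802; lower one of the high values by 2 (still ≥ 48) to hit 800.

1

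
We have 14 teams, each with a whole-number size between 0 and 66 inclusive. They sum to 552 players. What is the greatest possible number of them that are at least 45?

12

If k of the values are ≥ 45, the total is ≥ 45k + 0(14 − k).
Setting 45k + 0(14 − k) ≤ 552 gives 45k ≤ 552, so k ≤ 12.
k = 12 is achieved by 12 values at 45 and 2 at 0, total 540; add 12 to one value (staying below 45) to reach 552.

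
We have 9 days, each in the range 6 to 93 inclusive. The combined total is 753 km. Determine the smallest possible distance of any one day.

9

To make one day as small as possible, make the other 8 as large as possible.
The other 8 contribute at most 8 × 93 = 744, leaving at least 753 − 744 = 9.
Since 9 ≥ 6, this is achievable: one at 9 and 8 at 93.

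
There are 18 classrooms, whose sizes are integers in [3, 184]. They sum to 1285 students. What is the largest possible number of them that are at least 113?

11

With k values at 113 or above and the rest at least 3, the sum is at least 54 + 110k.
Since the sum is 1285, we need 110k ≤ 1231, i.e. k ≤ 11.
k = 11 is achieved by 11 values at 113 and 7 at 3, total 1264; add 21 to one value (staying below 113) to reach 1285.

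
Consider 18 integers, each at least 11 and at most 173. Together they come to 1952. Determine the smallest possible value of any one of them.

To make one integer as small as possible, make the other 17 as large as possible.
The other 17 can take up 17 × 173 = 2941 ≥ 1952 − 11, so one integer can sit at its floor of 11.
Achievable: one at 11 and the other 17 totalling 1941, which fits since 17 × 11 ≤ 1941 ≤ 17 × 173.

11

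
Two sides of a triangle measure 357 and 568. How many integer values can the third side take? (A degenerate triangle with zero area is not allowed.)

713

The triangle inequality gives |357 − 568| < c < 357 + 568, i.e. 211 < c < 925.
So c can be any integer from 212 to 924: 713 values.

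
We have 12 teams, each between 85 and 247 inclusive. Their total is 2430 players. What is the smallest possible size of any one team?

To make one team as small as possible, make the other 11 as large as possible.
The other 11 can take up 11 × 247 = 2717 ≥ 2430 − 85, so one team can sit at its floor of 85.
Achievable: one at 85 and the other 11 totalling 2345, which fits since 11 × 85 ≤ 2345 ≤ 11 × 247.

85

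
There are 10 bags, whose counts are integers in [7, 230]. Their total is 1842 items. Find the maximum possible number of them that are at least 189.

9

If k of the values are ≥ 189, the total is ≥ 189k + 7(10 − k).
Setting 189k + 7(10 − k) ≤ 1842 gives 182k ≤ 1772, so k ≤ 9.
k = 9 is achieved by 9 values at 189 and 1 at 7, total 1708; add 134 to one value (staying below 189) to reach 1842.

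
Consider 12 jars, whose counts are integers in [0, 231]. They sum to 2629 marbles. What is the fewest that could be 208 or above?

7

Each value short of 208 is at most 207, costing at least 231 − 207 = 24 against the maximum total of 2772.
We can afford to lose at most 2772 − 2629 = 143, so at most ⌊143/24⌋ = 5 fall short, and at least 7 are ≥ 208.
Exactly 7 works: 7 values at 231 and 5 at 207 total 2652; lower one of the high values by 23 (still ≥ 208) to hit 2629.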